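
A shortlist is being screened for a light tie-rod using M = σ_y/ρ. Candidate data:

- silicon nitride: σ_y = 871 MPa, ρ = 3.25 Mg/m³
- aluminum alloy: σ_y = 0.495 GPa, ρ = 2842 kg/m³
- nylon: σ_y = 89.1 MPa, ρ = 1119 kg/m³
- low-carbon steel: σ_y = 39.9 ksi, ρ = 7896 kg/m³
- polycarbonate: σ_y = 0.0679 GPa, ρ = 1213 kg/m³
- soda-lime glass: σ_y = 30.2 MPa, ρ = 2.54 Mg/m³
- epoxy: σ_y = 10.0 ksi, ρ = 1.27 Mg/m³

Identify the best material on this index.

silicon nitride

Normalizing units and computing the index:
  silicon nitride: σ_y = 871.0 MPa, ρ = 3250 kg/m³
  aluminum alloy: σ_y = 495.0 MPa, ρ = 2842 kg/m³
  nylon: σ_y = 89.10 MPa, ρ = 1119 kg/m³
  low-carbon steel: σ_y = 275.1 MPa, ρ = 7896 kg/m³
  polycarbonate: σ_y = 67.90 MPa, ρ = 1213 kg/m³
  soda-lime glass: σ_y = 30.20 MPa, ρ = 2540 kg/m³
  epoxy: σ_y = 68.95 MPa, ρ = 1270 kg/m³
  silicon nitride: M = 268 kN·m/kg
  aluminum alloy: M = 174 kN·m/kg
  nylon: M = 79.6 kN·m/kg
  polycarbonate: M = 56.0 kN·m/kg
  epoxy: M = 54.3 kN·m/kg
  low-carbon steel: M = 34.8 kN·m/kg
  soda-lime glass: M = 11.9 kN·m/kg
Silicon nitride has the largest M.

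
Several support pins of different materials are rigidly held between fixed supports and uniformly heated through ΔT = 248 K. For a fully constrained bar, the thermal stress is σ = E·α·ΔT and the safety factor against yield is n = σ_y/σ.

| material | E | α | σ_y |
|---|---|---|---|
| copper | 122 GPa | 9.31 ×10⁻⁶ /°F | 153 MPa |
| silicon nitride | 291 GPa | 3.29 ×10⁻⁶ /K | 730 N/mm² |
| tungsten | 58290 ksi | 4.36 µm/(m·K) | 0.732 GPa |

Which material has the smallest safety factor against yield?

copper

In consistent units (E in GPa, α in ×10⁻⁶/K, σ_y in MPa):
  copper: E = 122.0, α = 16.8, σ_y = 153.0 → σ = 507 MPa, n = 0.302
  silicon nitride: E = 291.0, α = 3.29, σ_y = 730.0 → σ = 237 MPa, n = 3.07
  tungsten: E = 401.9, α = 4.36, σ_y = 732.0 → σ = 435 MPa, n = 1.68
Copper has the lowest safety factor, n = 0.302.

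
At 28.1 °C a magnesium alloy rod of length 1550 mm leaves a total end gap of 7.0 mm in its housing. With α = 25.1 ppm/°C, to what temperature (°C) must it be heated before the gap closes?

208 °C

α·L₀·ΔT = 7.0 mm ⇒ ΔT = 7.0 / (25.1×10⁻⁶ × 1550.0) = 179.9 K.
T = 28.1 + 179.9 = 208.0 °C.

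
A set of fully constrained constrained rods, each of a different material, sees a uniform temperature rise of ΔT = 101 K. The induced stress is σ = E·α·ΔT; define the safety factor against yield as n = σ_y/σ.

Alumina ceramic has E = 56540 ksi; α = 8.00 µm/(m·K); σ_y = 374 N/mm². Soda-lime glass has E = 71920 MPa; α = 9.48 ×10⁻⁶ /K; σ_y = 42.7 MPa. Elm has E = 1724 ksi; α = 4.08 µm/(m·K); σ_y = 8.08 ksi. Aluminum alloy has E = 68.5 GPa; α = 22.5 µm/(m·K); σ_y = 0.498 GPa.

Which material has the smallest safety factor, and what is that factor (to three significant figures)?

soda-lime glass, n = 0.620

With everything in SI (GPa, ×10⁻⁶/K, MPa):
  alumina ceramic: E = 389.8, α = 8.00, σ_y = 374.0 → σ = 315 MPa, n = 1.19
  soda-lime glass: E = 71.92, α = 9.48, σ_y = 42.70 → σ = 68.9 MPa, n = 0.620
  elm: E = 11.89, α = 4.08, σ_y = 55.71 → σ = 4.90 MPa, n = 11.4
  aluminum alloy: E = 68.50, α = 22.5, σ_y = 498.0 → σ = 156 MPa, n = 3.20
Soda-lime glass has the lowest safety factor, n = 0.620.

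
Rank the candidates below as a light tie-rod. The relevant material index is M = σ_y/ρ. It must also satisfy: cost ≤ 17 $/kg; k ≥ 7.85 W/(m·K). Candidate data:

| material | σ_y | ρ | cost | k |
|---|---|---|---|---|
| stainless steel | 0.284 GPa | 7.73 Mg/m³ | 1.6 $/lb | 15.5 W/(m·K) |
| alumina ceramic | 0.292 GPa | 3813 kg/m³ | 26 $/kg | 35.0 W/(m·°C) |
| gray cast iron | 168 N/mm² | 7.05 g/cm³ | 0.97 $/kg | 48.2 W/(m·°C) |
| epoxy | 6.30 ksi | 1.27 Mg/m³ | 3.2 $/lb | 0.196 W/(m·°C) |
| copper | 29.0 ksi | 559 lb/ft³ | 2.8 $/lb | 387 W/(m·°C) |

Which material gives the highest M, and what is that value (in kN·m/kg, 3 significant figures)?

stainless steel, M = 36.7 kN·m/kg

Screen on constraints: cost ≤ 17 $/kg; k ≥ 7.85 W/(m·K). Survivors: stainless steel, gray cast iron, copper.
Putting every candidate on a common basis:
  stainless steel: σ_y = 284.0 MPa, ρ = 7730 kg/m³
  gray cast iron: σ_y = 168.0 MPa, ρ = 7050 kg/m³
  copper: σ_y = 199.9 MPa, ρ = 8954 kg/m³
  stainless steel: M = 36.7 kN·m/kg
  gray cast iron: M = 23.8 kN·m/kg
  copper: M = 22.3 kN·m/kg
The maximum is for stainless steel.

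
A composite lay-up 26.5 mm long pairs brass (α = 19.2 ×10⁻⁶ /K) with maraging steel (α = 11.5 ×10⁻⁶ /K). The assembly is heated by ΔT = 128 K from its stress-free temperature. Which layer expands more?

brass

α(brass) = 19.2×10⁻⁶/K vs α(maraging steel) = 11.5×10⁻⁶/K.
Higher α expands more for the same ΔT: brass.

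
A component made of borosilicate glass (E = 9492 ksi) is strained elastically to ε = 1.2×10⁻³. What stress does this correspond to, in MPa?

E = 9492 ksi = 65.45 GPa.
σ = E·ε = 65450 MPa × 1.2×10⁻³ = 78.5 MPa.

78.5 MPa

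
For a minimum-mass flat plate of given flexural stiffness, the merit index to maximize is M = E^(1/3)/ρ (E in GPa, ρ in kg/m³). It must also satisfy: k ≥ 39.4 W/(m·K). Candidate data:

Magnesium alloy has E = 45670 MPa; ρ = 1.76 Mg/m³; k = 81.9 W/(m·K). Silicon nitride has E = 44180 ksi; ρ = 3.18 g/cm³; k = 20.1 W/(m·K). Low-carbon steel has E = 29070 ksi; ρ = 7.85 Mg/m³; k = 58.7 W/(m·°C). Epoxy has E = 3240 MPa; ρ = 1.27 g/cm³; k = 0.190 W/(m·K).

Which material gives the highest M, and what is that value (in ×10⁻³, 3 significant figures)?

magnesium alloy, M = 2.03×10⁻³

Screen on constraints: k ≥ 39.4 W/(m·K). Survivors: magnesium alloy, low-carbon steel.
Putting every candidate on a common basis:
  magnesium alloy: E = 45.67 GPa, ρ = 1760 kg/m³
  low-carbon steel: E = 200.4 GPa, ρ = 7850 kg/m³
  magnesium alloy: M = 2.03×10⁻³
  low-carbon steel: M = 0.746×10⁻³
Magnesium alloy has the largest M.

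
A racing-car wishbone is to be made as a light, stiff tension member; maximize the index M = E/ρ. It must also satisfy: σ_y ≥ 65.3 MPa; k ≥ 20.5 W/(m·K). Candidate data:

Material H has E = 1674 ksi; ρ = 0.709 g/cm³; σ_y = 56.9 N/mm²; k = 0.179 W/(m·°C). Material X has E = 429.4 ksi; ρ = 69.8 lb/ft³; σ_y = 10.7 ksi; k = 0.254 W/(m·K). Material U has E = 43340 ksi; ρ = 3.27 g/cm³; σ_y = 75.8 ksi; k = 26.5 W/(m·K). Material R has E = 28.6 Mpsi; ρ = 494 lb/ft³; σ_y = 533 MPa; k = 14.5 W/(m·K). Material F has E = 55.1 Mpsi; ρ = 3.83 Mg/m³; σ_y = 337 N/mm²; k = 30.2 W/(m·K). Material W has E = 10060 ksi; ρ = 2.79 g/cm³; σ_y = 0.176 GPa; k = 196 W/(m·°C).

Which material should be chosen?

Screen on constraints: σ_y ≥ 65.3 MPa; k ≥ 20.5 W/(m·K). Survivors: material U, material F, material W.
Convert each candidate to consistent units, then evaluate M:
  material U: E = 298.8 GPa, ρ = 3270 kg/m³
  material F: E = 379.9 GPa, ρ = 3830 kg/m³
  material W: E = 69.36 GPa, ρ = 2790 kg/m³
  material F: M = 99.2 MN·m/kg
  material U: M = 91.4 MN·m/kg
  material W: M = 24.9 MN·m/kg
Material F has the largest M.

material F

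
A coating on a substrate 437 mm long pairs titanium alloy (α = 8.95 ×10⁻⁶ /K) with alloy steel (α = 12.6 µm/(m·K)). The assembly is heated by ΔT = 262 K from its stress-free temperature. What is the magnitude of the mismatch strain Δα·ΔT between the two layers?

9.56×10⁻⁴

Δα = |8.95 − 12.6|×10⁻⁶/K = 3.65×10⁻⁶/K.
Mismatch strain = Δα·ΔT = 3.65×10⁻⁶ × 262.0 = 9.56×10⁻⁴.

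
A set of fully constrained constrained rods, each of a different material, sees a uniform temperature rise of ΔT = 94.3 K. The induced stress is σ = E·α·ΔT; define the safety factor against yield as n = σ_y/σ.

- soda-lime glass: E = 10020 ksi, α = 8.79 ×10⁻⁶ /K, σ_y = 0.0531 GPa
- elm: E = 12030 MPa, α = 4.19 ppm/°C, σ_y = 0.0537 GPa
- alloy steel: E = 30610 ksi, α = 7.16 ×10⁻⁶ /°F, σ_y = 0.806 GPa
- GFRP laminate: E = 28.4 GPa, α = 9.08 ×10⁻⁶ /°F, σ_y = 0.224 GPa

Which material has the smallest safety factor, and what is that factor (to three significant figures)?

soda-lime glass, n = 0.927

Per material, after unit conversion:
  soda-lime glass: E = 69.09, α = 8.79, σ_y = 53.10 → σ = 57.3 MPa, n = 0.927
  elm: E = 12.03, α = 4.19, σ_y = 53.70 → σ = 4.75 MPa, n = 11.3
  alloy steel: E = 211.0, α = 12.9, σ_y = 806.0 → σ = 256 MPa, n = 3.14
  GFRP laminate: E = 28.40, α = 16.3, σ_y = 224.0 → σ = 43.8 MPa, n = 5.12
The minimum is soda-lime glass at n = 0.927.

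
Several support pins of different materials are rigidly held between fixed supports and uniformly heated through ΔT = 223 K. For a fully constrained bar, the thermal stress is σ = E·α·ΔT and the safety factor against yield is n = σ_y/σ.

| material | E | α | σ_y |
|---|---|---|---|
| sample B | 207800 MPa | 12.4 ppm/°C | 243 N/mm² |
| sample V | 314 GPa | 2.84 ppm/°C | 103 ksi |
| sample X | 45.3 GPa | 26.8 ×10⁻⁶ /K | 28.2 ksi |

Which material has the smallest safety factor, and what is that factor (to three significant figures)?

sample B, n = 0.423

Per material, after unit conversion:
  sample B: E = 207.8, α = 12.4, σ_y = 243.0 → σ = 575 MPa, n = 0.423
  sample V: E = 314.0, α = 2.84, σ_y = 710.2 → σ = 199 MPa, n = 3.57
  sample X: E = 45.30, α = 26.8, σ_y = 194.4 → σ = 271 MPa, n = 0.718
Sample B has the lowest safety factor, n = 0.423.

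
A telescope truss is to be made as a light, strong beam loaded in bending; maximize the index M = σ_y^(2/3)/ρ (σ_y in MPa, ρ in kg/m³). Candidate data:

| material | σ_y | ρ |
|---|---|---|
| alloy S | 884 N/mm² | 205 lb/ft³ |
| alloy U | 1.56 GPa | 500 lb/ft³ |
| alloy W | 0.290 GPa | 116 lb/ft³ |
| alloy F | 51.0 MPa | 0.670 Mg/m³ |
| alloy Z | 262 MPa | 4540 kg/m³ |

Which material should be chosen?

After converting to SI:
  alloy S: σ_y = 884.0 MPa, ρ = 3284 kg/m³
  alloy U: σ_y = 1560 MPa, ρ = 8009 kg/m³
  alloy W: σ_y = 290.0 MPa, ρ = 1858 kg/m³
  alloy F: σ_y = 51.00 MPa, ρ = 670.0 kg/m³
  alloy Z: σ_y = 262.0 MPa, ρ = 4540 kg/m³
  alloy S: M = 28.0×10⁻³
  alloy W: M = 23.6×10⁻³
  alloy F: M = 20.5×10⁻³
  alloy U: M = 16.8×10⁻³
  alloy Z: M = 9.02×10⁻³
Alloy S has the largest M.

alloy S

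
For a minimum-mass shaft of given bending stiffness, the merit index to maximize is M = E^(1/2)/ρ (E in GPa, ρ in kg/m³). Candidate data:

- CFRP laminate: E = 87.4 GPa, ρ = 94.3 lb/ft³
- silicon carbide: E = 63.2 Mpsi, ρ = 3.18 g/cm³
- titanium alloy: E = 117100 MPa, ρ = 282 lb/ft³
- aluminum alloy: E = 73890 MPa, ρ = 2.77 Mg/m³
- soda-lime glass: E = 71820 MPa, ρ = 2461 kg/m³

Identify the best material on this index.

Normalizing units and computing the index:
  CFRP laminate: E = 87.40 GPa, ρ = 1511 kg/m³
  silicon carbide: E = 435.7 GPa, ρ = 3180 kg/m³
  titanium alloy: E = 117.1 GPa, ρ = 4517 kg/m³
  aluminum alloy: E = 73.89 GPa, ρ = 2770 kg/m³
  soda-lime glass: E = 71.82 GPa, ρ = 2461 kg/m³
  silicon carbide: M = 6.56×10⁻³
  CFRP laminate: M = 6.19×10⁻³
  soda-lime glass: M = 3.44×10⁻³
  aluminum alloy: M = 3.10×10⁻³
  titanium alloy: M = 2.40×10⁻³
Highest index: silicon carbide.

silicon carbide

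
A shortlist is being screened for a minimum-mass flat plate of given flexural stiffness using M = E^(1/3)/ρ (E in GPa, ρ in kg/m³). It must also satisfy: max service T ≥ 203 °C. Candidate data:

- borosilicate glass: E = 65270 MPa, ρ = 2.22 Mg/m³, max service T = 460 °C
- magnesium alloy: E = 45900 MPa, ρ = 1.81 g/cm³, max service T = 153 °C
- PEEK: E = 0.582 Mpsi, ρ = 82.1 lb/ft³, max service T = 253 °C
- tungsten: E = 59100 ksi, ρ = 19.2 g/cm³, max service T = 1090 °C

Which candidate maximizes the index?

borosilicate glass

Screen on constraints: max service T ≥ 203 °C. Survivors: borosilicate glass, PEEK, tungsten.
In SI units:
  borosilicate glass: E = 65.27 GPa, ρ = 2220 kg/m³
  PEEK: E = 4.013 GPa, ρ = 1315 kg/m³
  tungsten: E = 407.5 GPa, ρ = 19200 kg/m³
  borosilicate glass: M = 1.81×10⁻³
  PEEK: M = 1.21×10⁻³
  tungsten: M = 0.386×10⁻³
The maximum is for borosilicate glass.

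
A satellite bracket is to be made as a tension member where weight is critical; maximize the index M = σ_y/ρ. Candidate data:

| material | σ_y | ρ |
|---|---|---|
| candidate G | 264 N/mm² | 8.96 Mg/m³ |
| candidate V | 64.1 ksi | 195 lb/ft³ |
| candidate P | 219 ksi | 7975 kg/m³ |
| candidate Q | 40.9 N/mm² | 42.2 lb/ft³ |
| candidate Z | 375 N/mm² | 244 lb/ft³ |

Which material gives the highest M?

candidate P

In SI units:
  candidate G: σ_y = 264.0 MPa, ρ = 8960 kg/m³
  candidate V: σ_y = 442.0 MPa, ρ = 3124 kg/m³
  candidate P: σ_y = 1510 MPa, ρ = 7975 kg/m³
  candidate Q: σ_y = 40.90 MPa, ρ = 676.0 kg/m³
  candidate Z: σ_y = 375.0 MPa, ρ = 3909 kg/m³
  candidate P: M = 189 kN·m/kg
  candidate V: M = 141 kN·m/kg
  candidate Z: M = 95.9 kN·m/kg
  candidate Q: M = 60.5 kN·m/kg
  candidate G: M = 29.5 kN·m/kg
Highest index: candidate P.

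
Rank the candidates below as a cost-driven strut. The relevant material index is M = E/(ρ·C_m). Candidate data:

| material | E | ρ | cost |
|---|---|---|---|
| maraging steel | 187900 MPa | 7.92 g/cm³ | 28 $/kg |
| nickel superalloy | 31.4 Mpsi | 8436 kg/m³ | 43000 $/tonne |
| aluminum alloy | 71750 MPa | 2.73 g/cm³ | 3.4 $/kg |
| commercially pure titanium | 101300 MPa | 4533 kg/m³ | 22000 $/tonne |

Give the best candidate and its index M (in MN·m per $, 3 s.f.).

In SI units:
  maraging steel: E = 187.9 GPa, ρ = 7920 kg/m³, cost = 28.00 $/kg
  nickel superalloy: E = 216.5 GPa, ρ = 8436 kg/m³, cost = 43.00 $/kg
  aluminum alloy: E = 71.75 GPa, ρ = 2730 kg/m³, cost = 3.400 $/kg
  commercially pure titanium: E = 101.3 GPa, ρ = 4533 kg/m³, cost = 22.00 $/kg
  aluminum alloy: M = 7.73 MN·m per $
  commercially pure titanium: M = 1.02 MN·m per $
  maraging steel: M = 0.847 MN·m per $
  nickel superalloy: M = 0.597 MN·m per $
Highest index: aluminum alloy.

aluminum alloy, M = 7.73 MN·m per $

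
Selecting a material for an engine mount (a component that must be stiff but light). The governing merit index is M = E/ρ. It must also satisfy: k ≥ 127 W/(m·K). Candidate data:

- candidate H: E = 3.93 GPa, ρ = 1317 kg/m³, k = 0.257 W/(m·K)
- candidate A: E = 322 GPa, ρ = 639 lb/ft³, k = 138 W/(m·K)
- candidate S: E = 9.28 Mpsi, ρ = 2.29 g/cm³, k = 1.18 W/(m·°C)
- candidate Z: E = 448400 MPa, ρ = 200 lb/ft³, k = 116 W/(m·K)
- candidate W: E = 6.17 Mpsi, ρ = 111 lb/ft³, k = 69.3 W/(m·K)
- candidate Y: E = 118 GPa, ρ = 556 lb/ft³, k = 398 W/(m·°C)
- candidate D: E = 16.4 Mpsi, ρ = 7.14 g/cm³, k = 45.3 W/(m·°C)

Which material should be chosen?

Screen on constraints: k ≥ 127 W/(m·K). Survivors: candidate A, candidate Y.
Normalizing units and computing the index:
  candidate A: E = 322.0 GPa, ρ = 10240 kg/m³
  candidate Y: E = 118.0 GPa, ρ = 8906 kg/m³
  candidate A: M = 31.5 MN·m/kg
  candidate Y: M = 13.2 MN·m/kg
The maximum is for candidate A.

candidate A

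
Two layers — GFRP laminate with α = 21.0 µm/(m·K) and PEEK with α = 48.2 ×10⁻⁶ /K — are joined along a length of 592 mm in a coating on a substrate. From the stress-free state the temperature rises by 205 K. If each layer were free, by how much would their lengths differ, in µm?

Δα = |21.0 − 48.2|×10⁻⁶/K = 27.2×10⁻⁶/K.
ΔL_mismatch = Δα·L·ΔT = 27.2×10⁻⁶ × 592.0 mm × 205.0 K = 3300 µm.

3300 µm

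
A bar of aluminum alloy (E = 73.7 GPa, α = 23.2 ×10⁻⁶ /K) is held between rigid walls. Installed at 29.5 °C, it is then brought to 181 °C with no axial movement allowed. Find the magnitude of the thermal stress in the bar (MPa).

ΔT = 151.5 K. Constrained thermal stress σ = E·α·ΔT = 73.70×10³ MPa × 23.2×10⁻⁶ × 151.5 = 259 MPa (compressive).

259 MPa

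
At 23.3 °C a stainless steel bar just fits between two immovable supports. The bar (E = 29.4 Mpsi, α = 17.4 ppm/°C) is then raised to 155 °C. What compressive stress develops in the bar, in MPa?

465 MPa

E = 29.4 Mpsi = 202.7 GPa.
ΔT = 131.7 K. Constrained thermal stress σ = E·α·ΔT = 202.7×10³ MPa × 17.4×10⁻⁶ × 131.7 = 465 MPa (compressive).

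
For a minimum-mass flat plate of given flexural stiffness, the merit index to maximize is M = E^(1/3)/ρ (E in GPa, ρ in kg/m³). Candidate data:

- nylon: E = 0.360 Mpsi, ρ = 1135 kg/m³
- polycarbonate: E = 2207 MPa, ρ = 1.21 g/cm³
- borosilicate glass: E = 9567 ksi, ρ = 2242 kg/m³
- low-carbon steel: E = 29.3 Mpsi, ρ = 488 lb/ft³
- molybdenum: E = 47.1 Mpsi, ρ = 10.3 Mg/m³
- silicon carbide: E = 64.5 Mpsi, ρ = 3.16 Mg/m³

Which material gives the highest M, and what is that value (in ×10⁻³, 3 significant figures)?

silicon carbide, M = 2.42×10⁻³

Convert each candidate to consistent units, then evaluate M:
  nylon: E = 2.482 GPa, ρ = 1135 kg/m³
  polycarbonate: E = 2.207 GPa, ρ = 1210 kg/m³
  borosilicate glass: E = 65.96 GPa, ρ = 2242 kg/m³
  low-carbon steel: E = 202.0 GPa, ρ = 7817 kg/m³
  molybdenum: E = 324.7 GPa, ρ = 10300 kg/m³
  silicon carbide: E = 444.7 GPa, ρ = 3160 kg/m³
  silicon carbide: M = 2.42×10⁻³
  borosilicate glass: M = 1.80×10⁻³
  nylon: M = 1.19×10⁻³
  polycarbonate: M = 1.08×10⁻³
  low-carbon steel: M = 0.751×10⁻³
  molybdenum: M = 0.667×10⁻³
The maximum is for silicon carbide.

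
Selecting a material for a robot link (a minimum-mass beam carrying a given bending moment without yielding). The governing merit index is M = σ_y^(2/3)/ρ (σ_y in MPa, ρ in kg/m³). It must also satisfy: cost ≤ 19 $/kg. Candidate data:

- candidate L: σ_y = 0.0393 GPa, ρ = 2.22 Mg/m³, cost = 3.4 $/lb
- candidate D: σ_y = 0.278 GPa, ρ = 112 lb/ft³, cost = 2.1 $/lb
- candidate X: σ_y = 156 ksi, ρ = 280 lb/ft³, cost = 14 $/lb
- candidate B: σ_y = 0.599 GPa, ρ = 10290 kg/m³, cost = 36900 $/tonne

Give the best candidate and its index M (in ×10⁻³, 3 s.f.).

Screen on constraints: cost ≤ 19 $/kg. Survivors: candidate L, candidate D.
After converting to SI:
  candidate L: σ_y = 39.30 MPa, ρ = 2220 kg/m³
  candidate D: σ_y = 278.0 MPa, ρ = 1794 kg/m³
  candidate D: M = 23.7×10⁻³
  candidate L: M = 5.21×10⁻³
Candidate D ranks first.

candidate D, M = 23.7×10⁻³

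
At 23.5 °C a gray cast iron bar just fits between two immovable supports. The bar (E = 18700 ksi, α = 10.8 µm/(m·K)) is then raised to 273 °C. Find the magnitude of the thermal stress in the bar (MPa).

E = 18700 ksi = 128.9 GPa.
ΔT = 249.5 K. Constrained thermal stress σ = E·α·ΔT = 128.9×10³ MPa × 10.8×10⁻⁶ × 249.5 = 347 MPa (compressive).

347 MPa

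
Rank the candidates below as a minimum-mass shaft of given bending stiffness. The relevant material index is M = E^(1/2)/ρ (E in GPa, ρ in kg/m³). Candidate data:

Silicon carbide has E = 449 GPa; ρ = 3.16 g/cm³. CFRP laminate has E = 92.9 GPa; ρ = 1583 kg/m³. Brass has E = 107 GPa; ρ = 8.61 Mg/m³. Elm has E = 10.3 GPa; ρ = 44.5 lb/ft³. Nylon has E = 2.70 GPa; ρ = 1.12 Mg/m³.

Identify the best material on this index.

silicon carbide

After converting to SI:
  silicon carbide: E = 449.0 GPa, ρ = 3160 kg/m³
  CFRP laminate: E = 92.90 GPa, ρ = 1583 kg/m³
  brass: E = 107.0 GPa, ρ = 8610 kg/m³
  elm: E = 10.30 GPa, ρ = 712.8 kg/m³
  nylon: E = 2.700 GPa, ρ = 1120 kg/m³
  silicon carbide: M = 6.71×10⁻³
  CFRP laminate: M = 6.09×10⁻³
  elm: M = 4.50×10⁻³
  nylon: M = 1.47×10⁻³
  brass: M = 1.20×10⁻³
Silicon carbide has the largest M.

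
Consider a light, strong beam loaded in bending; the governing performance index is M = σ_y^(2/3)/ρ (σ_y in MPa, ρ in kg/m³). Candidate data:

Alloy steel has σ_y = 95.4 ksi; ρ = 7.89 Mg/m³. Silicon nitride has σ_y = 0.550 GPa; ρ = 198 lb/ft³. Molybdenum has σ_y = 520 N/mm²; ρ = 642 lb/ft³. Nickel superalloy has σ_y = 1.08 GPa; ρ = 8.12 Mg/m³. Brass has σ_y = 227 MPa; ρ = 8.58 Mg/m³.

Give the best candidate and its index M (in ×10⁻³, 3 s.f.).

silicon nitride, M = 21.2×10⁻³

Normalizing units and computing the index:
  alloy steel: σ_y = 657.8 MPa, ρ = 7890 kg/m³
  silicon nitride: σ_y = 550.0 MPa, ρ = 3172 kg/m³
  molybdenum: σ_y = 520.0 MPa, ρ = 10280 kg/m³
  nickel superalloy: σ_y = 1080 MPa, ρ = 8120 kg/m³
  brass: σ_y = 227.0 MPa, ρ = 8580 kg/m³
  silicon nitride: M = 21.2×10⁻³
  nickel superalloy: M = 13.0×10⁻³
  alloy steel: M = 9.59×10⁻³
  molybdenum: M = 6.29×10⁻³
  brass: M = 4.34×10⁻³
The maximum is for silicon nitride.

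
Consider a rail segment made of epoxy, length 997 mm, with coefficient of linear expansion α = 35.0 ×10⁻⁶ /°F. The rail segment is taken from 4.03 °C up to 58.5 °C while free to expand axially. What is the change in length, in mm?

3.42 mm

Convert α: 35.0×10⁻⁶/°F × (9/5) = 63.0×10⁻⁶/K.
ΔT = 58.5 − 4.03 = 54.47 K.
ΔL = α·L₀·ΔT = 63.0×10⁻⁶ × 997 mm × 54.47 K = 3.42 mm.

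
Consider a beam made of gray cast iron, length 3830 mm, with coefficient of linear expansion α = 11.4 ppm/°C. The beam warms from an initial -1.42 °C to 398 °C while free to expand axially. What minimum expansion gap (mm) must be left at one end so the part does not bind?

ΔT = 398 − (-1.42) = 399.4 K.
ΔL = α·L₀·ΔT = 11.4×10⁻⁶ × 3830 mm × 399.4 K = 17.4 mm.

17.4 mm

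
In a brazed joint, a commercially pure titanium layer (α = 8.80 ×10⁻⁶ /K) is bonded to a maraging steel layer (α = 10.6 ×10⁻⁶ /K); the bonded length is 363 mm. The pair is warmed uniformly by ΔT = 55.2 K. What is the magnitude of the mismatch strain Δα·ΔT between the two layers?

Δα = |8.80 − 10.6|×10⁻⁶/K = 1.80×10⁻⁶/K.
Mismatch strain = Δα·ΔT = 1.80×10⁻⁶ × 55.2 = 9.94×10⁻⁵.

9.94×10⁻⁵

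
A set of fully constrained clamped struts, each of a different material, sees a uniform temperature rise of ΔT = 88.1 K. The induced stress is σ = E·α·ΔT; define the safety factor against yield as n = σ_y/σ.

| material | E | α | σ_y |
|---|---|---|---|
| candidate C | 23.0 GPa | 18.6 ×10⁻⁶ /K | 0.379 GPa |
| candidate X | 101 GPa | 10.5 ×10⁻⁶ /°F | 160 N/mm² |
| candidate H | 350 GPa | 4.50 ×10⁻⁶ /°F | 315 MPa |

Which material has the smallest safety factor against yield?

Converting E to GPa, α to ×10⁻⁶/K, σ_y to MPa, then σ and n for each:
  candidate C: E = 23.00, α = 18.6, σ_y = 379.0 → σ = 37.7 MPa, n = 10.1
  candidate X: E = 101.0, α = 18.9, σ_y = 160.0 → σ = 168 MPa, n = 0.951
  candidate H: E = 350.0, α = 8.10, σ_y = 315.0 → σ = 250 MPa, n = 1.26
Smallest n: candidate X with n = 0.951.

candidate X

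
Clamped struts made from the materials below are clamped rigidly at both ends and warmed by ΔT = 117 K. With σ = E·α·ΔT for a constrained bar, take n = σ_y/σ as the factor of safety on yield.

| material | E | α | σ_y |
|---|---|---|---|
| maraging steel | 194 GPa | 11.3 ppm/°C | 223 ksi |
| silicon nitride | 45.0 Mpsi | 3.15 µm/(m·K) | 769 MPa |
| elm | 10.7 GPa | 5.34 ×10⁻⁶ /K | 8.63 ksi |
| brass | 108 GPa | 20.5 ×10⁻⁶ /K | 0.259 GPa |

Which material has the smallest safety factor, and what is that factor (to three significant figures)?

Converting E to GPa, α to ×10⁻⁶/K, σ_y to MPa, then σ and n for each:
  maraging steel: E = 194.0, α = 11.3, σ_y = 1538 → σ = 256 MPa, n = 5.99
  silicon nitride: E = 310.3, α = 3.15, σ_y = 769.0 → σ = 114 MPa, n = 6.73
  elm: E = 10.70, α = 5.34, σ_y = 59.50 → σ = 6.69 MPa, n = 8.90
  brass: E = 108.0, α = 20.5, σ_y = 259.0 → σ = 259 MPa, n = 1.00
The minimum is brass at n = 1.00.

brass, n = 1.00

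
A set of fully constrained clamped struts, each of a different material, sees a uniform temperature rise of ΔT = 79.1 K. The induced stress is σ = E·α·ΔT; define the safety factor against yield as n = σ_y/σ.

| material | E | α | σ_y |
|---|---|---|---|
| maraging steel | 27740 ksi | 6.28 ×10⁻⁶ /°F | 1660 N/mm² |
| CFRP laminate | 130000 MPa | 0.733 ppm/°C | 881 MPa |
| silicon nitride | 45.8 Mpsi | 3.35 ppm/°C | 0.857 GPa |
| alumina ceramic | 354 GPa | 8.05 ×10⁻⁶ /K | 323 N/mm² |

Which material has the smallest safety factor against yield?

alumina ceramic

Converting E to GPa, α to ×10⁻⁶/K, σ_y to MPa, then σ and n for each:
  maraging steel: E = 191.3, α = 11.3, σ_y = 1660 → σ = 171 MPa, n = 9.71
  CFRP laminate: E = 130.0, α = 0.733, σ_y = 881.0 → σ = 7.54 MPa, n = 117
  silicon nitride: E = 315.8, α = 3.35, σ_y = 857.0 → σ = 83.7 MPa, n = 10.2
  alumina ceramic: E = 354.0, α = 8.05, σ_y = 323.0 → σ = 225 MPa, n = 1.43
The minimum is alumina ceramic at n = 1.43.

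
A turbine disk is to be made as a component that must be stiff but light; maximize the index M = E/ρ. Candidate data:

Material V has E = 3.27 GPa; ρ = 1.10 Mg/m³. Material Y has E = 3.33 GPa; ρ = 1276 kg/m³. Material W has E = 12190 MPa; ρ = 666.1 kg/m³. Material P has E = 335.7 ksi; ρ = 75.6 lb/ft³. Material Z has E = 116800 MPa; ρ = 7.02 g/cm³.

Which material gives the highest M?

material W

Normalizing units and computing the index:
  material V: E = 3.270 GPa, ρ = 1100 kg/m³
  material Y: E = 3.330 GPa, ρ = 1276 kg/m³
  material W: E = 12.19 GPa, ρ = 666.1 kg/m³
  material P: E = 2.315 GPa, ρ = 1211 kg/m³
  material Z: E = 116.8 GPa, ρ = 7020 kg/m³
  material W: M = 18.3 MN·m/kg
  material Z: M = 16.6 MN·m/kg
  material V: M = 2.97 MN·m/kg
  material Y: M = 2.61 MN·m/kg
  material P: M = 1.91 MN·m/kg
Material W has the largest M.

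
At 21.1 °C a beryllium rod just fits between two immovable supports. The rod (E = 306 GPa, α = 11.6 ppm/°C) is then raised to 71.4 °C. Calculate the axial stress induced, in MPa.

179 MPa

ΔT = 50.30 K. Constrained thermal stress σ = E·α·ΔT = 306.0×10³ MPa × 11.6×10⁻⁶ × 50.30 = 179 MPa (compressive).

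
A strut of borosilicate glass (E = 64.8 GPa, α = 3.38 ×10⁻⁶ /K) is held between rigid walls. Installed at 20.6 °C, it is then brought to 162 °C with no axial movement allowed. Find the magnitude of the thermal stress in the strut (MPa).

ΔT = 141.4 K. Constrained thermal stress σ = E·α·ΔT = 64.80×10³ MPa × 3.38×10⁻⁶ × 141.4 = 31.0 MPa (compressive).

31.0 MPa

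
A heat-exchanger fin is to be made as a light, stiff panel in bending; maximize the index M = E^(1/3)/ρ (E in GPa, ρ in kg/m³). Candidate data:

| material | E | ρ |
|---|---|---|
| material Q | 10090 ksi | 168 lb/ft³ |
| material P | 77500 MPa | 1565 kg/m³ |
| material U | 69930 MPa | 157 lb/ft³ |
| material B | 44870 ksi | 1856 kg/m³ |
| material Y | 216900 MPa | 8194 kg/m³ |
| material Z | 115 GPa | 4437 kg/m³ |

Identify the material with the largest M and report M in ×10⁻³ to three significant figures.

material B, M = 3.64×10⁻³

Normalizing units and computing the index:
  material Q: E = 69.57 GPa, ρ = 2691 kg/m³
  material P: E = 77.50 GPa, ρ = 1565 kg/m³
  material U: E = 69.93 GPa, ρ = 2515 kg/m³
  material B: E = 309.4 GPa, ρ = 1856 kg/m³
  material Y: E = 216.9 GPa, ρ = 8194 kg/m³
  material Z: E = 115.0 GPa, ρ = 4437 kg/m³
  material B: M = 3.64×10⁻³
  material P: M = 2.72×10⁻³
  material U: M = 1.64×10⁻³
  material Q: M = 1.53×10⁻³
  material Z: M = 1.10×10⁻³
  material Y: M = 0.733×10⁻³
The maximum is for material B.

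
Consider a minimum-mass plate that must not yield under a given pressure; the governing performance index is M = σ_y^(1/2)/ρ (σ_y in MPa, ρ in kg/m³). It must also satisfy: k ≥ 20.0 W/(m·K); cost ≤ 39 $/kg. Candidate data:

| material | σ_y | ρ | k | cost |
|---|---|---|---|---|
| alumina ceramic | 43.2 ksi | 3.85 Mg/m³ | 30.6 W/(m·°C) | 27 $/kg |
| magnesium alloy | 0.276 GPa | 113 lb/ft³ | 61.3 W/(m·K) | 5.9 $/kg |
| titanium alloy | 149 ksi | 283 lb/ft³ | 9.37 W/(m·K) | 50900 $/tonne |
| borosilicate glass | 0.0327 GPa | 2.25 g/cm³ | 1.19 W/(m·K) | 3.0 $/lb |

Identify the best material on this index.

Screen on constraints: k ≥ 20.0 W/(m·K); cost ≤ 39 $/kg. Survivors: alumina ceramic, magnesium alloy.
Normalizing units and computing the index:
  alumina ceramic: σ_y = 297.9 MPa, ρ = 3850 kg/m³
  magnesium alloy: σ_y = 276.0 MPa, ρ = 1810 kg/m³
  magnesium alloy: M = 9.18×10⁻³
  alumina ceramic: M = 4.48×10⁻³
The maximum is for magnesium alloy.

magnesium alloy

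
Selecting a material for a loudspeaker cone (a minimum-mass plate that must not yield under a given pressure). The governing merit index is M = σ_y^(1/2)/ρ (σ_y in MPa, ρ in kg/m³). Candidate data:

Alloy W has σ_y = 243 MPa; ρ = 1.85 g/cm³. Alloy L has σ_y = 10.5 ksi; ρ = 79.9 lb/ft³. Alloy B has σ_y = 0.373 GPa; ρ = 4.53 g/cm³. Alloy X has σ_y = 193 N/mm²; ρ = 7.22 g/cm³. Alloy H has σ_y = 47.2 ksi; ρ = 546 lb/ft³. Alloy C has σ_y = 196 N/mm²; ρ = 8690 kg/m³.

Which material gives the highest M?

alloy W

In SI units:
  alloy W: σ_y = 243.0 MPa, ρ = 1850 kg/m³
  alloy L: σ_y = 72.39 MPa, ρ = 1280 kg/m³
  alloy B: σ_y = 373.0 MPa, ρ = 4530 kg/m³
  alloy X: σ_y = 193.0 MPa, ρ = 7220 kg/m³
  alloy H: σ_y = 325.4 MPa, ρ = 8746 kg/m³
  alloy C: σ_y = 196.0 MPa, ρ = 8690 kg/m³
  alloy W: M = 8.43×10⁻³
  alloy L: M = 6.65×10⁻³
  alloy B: M = 4.26×10⁻³
  alloy H: M = 2.06×10⁻³
  alloy X: M = 1.92×10⁻³
  alloy C: M = 1.61×10⁻³
Highest index: alloy W.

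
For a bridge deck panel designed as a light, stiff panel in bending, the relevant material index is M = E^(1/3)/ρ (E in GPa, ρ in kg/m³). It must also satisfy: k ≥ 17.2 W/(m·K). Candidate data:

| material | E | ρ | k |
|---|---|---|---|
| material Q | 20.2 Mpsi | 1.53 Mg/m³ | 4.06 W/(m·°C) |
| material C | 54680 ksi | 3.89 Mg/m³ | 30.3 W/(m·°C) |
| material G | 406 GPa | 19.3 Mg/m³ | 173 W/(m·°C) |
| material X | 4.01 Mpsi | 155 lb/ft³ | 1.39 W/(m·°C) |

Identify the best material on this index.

material C

Screen on constraints: k ≥ 17.2 W/(m·K). Survivors: material C, material G.
Normalizing units and computing the index:
  material C: E = 377.0 GPa, ρ = 3890 kg/m³
  material G: E = 406.0 GPa, ρ = 19300 kg/m³
  material C: M = 1.86×10⁻³
  material G: M = 0.384×10⁻³
Material C ranks first.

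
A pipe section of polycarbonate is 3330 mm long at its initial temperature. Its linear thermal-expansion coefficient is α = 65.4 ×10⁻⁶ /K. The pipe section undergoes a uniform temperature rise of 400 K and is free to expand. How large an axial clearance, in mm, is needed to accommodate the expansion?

ΔL = α·L₀·ΔT = 65.4×10⁻⁶ × 3330 mm × 400.0 K = 87.1 mm.

87.1 mm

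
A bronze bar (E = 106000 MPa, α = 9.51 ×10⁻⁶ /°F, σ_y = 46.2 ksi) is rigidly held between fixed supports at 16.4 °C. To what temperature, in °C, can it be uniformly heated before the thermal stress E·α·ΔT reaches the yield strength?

192 °C

E = 106000 MPa = 106.0 GPa.
α = 9.51×10⁻⁶/°F × 9/5 = 17.1×10⁻⁶/K.
σ_y = 46.2 ksi = 318.5 MPa.
E·α·ΔT = 318.5 MPa ⇒ ΔT = 318.5 / (106.0×10³ × 17.1×10⁻⁶) = 175.6 K.
T = 16.4 + 175.6 = 192.0 °C.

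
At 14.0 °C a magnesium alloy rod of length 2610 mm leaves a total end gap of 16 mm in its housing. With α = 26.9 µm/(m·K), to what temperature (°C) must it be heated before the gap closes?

α·L₀·ΔT = 16.0 mm ⇒ ΔT = 16.0 / (26.9×10⁻⁶ × 2610.0) = 227.9 K.
T = 14.0 + 227.9 = 241.9 °C.

242 °C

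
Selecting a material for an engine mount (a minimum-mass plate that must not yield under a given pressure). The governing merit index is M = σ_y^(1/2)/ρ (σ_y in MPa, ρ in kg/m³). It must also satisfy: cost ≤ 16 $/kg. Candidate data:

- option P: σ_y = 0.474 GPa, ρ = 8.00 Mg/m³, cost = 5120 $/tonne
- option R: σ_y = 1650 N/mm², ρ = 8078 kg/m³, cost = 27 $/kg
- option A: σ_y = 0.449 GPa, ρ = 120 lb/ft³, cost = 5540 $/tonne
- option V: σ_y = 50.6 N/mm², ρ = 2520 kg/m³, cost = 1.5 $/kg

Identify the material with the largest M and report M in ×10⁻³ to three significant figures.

option A, M = 11.0×10⁻³

Screen on constraints: cost ≤ 16 $/kg. Survivors: option P, option A, option V.
Normalizing units and computing the index:
  option P: σ_y = 474.0 MPa, ρ = 8000 kg/m³
  option A: σ_y = 449.0 MPa, ρ = 1922 kg/m³
  option V: σ_y = 50.60 MPa, ρ = 2520 kg/m³
  option A: M = 11.0×10⁻³
  option V: M = 2.82×10⁻³
  option P: M = 2.72×10⁻³
Option A has the largest M.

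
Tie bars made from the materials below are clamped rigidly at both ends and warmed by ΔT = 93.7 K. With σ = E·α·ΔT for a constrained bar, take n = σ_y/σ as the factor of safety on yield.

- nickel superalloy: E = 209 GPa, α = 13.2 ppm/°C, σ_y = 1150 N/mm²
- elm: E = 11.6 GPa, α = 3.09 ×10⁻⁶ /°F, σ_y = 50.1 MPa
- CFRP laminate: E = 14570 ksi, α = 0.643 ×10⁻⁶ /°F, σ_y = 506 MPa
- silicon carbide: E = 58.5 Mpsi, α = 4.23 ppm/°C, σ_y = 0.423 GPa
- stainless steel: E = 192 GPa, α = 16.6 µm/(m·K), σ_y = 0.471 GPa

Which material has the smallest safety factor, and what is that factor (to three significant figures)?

stainless steel, n = 1.58

Per material, after unit conversion:
  nickel superalloy: E = 209.0, α = 13.2, σ_y = 1150 → σ = 258 MPa, n = 4.45
  elm: E = 11.60, α = 5.56, σ_y = 50.10 → σ = 6.05 MPa, n = 8.29
  CFRP laminate: E = 100.5, α = 1.16, σ_y = 506.0 → σ = 10.9 MPa, n = 46.4
  silicon carbide: E = 403.3, α = 4.23, σ_y = 423.0 → σ = 160 MPa, n = 2.65
  stainless steel: E = 192.0, α = 16.6, σ_y = 471.0 → σ = 299 MPa, n = 1.58
Smallest n: stainless steel with n = 1.58.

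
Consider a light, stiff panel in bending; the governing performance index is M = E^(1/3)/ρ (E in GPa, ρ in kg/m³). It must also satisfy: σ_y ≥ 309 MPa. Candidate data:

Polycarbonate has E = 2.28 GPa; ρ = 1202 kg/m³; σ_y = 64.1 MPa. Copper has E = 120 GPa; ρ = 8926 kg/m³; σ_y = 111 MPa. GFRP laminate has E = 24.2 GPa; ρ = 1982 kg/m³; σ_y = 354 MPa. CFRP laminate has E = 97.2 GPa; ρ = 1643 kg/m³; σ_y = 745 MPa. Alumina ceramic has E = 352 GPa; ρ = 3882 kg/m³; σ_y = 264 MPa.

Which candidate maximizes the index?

CFRP laminate

Screen on constraints: σ_y ≥ 309 MPa. Survivors: GFRP laminate, CFRP laminate.
Per-candidate index values:
  CFRP laminate: M = 2.80×10⁻³
  GFRP laminate: M = 1.46×10⁻³
Highest index: CFRP laminate.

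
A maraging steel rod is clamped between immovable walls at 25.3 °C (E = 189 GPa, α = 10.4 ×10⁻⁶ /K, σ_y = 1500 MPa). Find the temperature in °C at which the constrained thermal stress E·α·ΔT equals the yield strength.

788 °C

E·α·ΔT = 1500 MPa ⇒ ΔT = 1500 / (189.0×10³ × 10.4×10⁻⁶) = 763.1 K.
T = 25.3 + 763.1 = 788.4 °C.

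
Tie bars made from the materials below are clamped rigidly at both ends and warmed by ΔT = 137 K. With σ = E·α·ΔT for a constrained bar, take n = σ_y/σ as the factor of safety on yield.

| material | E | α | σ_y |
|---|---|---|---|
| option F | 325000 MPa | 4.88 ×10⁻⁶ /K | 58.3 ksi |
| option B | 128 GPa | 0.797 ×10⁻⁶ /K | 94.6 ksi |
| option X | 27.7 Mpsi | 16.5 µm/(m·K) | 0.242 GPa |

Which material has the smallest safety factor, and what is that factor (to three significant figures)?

Per material, after unit conversion:
  option F: E = 325.0, α = 4.88, σ_y = 402.0 → σ = 217 MPa, n = 1.85
  option B: E = 128.0, α = 0.797, σ_y = 652.2 → σ = 14.0 MPa, n = 46.7
  option X: E = 191.0, α = 16.5, σ_y = 242.0 → σ = 432 MPa, n = 0.561
Smallest n: option X with n = 0.561.

option X, n = 0.561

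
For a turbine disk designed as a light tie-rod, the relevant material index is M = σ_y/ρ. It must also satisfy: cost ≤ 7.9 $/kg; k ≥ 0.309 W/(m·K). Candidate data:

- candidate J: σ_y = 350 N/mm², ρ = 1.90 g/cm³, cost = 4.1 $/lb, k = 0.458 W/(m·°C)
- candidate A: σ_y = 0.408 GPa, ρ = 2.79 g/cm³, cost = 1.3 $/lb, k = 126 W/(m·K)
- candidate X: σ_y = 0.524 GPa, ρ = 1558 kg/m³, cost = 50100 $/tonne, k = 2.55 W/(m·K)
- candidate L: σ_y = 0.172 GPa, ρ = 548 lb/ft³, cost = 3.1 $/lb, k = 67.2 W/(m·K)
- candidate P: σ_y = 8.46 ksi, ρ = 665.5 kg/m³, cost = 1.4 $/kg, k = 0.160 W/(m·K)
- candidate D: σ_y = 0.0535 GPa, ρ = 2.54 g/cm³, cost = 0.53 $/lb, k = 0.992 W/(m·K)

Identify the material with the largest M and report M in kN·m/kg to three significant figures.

candidate A, M = 146 kN·m/kg

Screen on constraints: cost ≤ 7.9 $/kg; k ≥ 0.309 W/(m·K). Survivors: candidate A, candidate L, candidate D.
Convert each candidate to consistent units, then evaluate M:
  candidate A: σ_y = 408.0 MPa, ρ = 2790 kg/m³
  candidate L: σ_y = 172.0 MPa, ρ = 8778 kg/m³
  candidate D: σ_y = 53.50 MPa, ρ = 2540 kg/m³
  candidate A: M = 146 kN·m/kg
  candidate D: M = 21.1 kN·m/kg
  candidate L: M = 19.6 kN·m/kg
Candidate A ranks first.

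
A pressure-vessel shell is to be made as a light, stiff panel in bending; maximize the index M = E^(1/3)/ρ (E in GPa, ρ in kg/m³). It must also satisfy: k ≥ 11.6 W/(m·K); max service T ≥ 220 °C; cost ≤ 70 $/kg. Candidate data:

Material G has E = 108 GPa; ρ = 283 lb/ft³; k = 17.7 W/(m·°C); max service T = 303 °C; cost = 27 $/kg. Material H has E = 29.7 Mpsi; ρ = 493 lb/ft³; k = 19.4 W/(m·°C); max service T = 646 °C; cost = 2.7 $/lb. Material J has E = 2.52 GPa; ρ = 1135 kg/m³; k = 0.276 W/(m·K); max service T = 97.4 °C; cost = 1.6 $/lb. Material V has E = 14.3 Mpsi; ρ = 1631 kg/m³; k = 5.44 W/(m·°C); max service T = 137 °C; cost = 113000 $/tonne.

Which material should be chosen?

Screen on constraints: k ≥ 11.6 W/(m·K); max service T ≥ 220 °C; cost ≤ 70 $/kg. Survivors: material G, material H.
Convert each candidate to consistent units, then evaluate M:
  material G: E = 108.0 GPa, ρ = 4533 kg/m³
  material H: E = 204.8 GPa, ρ = 7897 kg/m³
  material G: M = 1.05×10⁻³
  material H: M = 0.746×10⁻³
The maximum is for material G.

material G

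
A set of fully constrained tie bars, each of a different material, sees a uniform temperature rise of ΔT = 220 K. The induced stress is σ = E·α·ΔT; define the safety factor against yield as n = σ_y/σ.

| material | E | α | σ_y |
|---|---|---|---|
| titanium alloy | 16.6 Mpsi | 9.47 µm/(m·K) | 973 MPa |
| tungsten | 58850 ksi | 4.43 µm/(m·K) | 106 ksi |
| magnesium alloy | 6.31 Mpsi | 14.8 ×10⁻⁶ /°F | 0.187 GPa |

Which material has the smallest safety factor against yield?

Converting E to GPa, α to ×10⁻⁶/K, σ_y to MPa, then σ and n for each:
  titanium alloy: E = 114.5, α = 9.47, σ_y = 973.0 → σ = 238 MPa, n = 4.08
  tungsten: E = 405.8, α = 4.43, σ_y = 730.8 → σ = 395 MPa, n = 1.85
  magnesium alloy: E = 43.51, α = 26.6, σ_y = 187.0 → σ = 255 MPa, n = 0.733
The minimum is magnesium alloy at n = 0.733.

magnesium alloy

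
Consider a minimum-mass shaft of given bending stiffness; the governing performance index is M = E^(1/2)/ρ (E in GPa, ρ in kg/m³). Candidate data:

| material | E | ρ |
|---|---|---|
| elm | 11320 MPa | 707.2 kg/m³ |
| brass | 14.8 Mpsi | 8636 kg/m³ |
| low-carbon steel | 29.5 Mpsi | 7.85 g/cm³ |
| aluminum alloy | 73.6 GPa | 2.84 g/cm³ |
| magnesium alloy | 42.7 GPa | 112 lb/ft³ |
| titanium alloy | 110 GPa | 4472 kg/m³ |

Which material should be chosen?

elm

After converting to SI:
  elm: E = 11.32 GPa, ρ = 707.2 kg/m³
  brass: E = 102.0 GPa, ρ = 8636 kg/m³
  low-carbon steel: E = 203.4 GPa, ρ = 7850 kg/m³
  aluminum alloy: E = 73.60 GPa, ρ = 2840 kg/m³
  magnesium alloy: E = 42.70 GPa, ρ = 1794 kg/m³
  titanium alloy: E = 110.0 GPa, ρ = 4472 kg/m³
  elm: M = 4.76×10⁻³
  magnesium alloy: M = 3.64×10⁻³
  aluminum alloy: M = 3.02×10⁻³
  titanium alloy: M = 2.35×10⁻³
  low-carbon steel: M = 1.82×10⁻³
  brass: M = 1.17×10⁻³
Highest index: elm.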